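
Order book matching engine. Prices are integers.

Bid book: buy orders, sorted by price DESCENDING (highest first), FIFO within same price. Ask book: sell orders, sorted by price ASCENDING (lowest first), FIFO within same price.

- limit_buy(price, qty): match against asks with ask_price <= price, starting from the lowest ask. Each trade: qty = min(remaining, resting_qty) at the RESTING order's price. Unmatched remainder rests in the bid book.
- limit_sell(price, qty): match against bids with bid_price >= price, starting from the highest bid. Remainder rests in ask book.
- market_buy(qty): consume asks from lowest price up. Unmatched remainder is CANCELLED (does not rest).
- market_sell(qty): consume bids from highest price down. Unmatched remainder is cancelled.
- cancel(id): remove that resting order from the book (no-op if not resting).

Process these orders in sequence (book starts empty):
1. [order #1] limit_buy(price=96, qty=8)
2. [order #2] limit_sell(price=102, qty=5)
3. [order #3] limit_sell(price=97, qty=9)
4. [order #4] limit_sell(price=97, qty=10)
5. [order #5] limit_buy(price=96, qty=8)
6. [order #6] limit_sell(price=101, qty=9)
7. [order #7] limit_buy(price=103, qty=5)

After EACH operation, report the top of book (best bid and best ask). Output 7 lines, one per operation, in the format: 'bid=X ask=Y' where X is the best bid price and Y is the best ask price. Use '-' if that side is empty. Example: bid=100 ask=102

After op 1 [order #1] limit_buy(price=96, qty=8): fills=none; bids=[#1:8@96] asks=[-]
After op 2 [order #2] limit_sell(price=102, qty=5): fills=none; bids=[#1:8@96] asks=[#2:5@102]
After op 3 [order #3] limit_sell(price=97, qty=9): fills=none; bids=[#1:8@96] asks=[#3:9@97 #2:5@102]
After op 4 [order #4] limit_sell(price=97, qty=10): fills=none; bids=[#1:8@96] asks=[#3:9@97 #4:10@97 #2:5@102]
After op 5 [order #5] limit_buy(price=96, qty=8): fills=none; bids=[#1:8@96 #5:8@96] asks=[#3:9@97 #4:10@97 #2:5@102]
After op 6 [order #6] limit_sell(price=101, qty=9): fills=none; bids=[#1:8@96 #5:8@96] asks=[#3:9@97 #4:10@97 #6:9@101 #2:5@102]
After op 7 [order #7] limit_buy(price=103, qty=5): fills=#7x#3:5@97; bids=[#1:8@96 #5:8@96] asks=[#3:4@97 #4:10@97 #6:9@101 #2:5@102]

Answer: bid=96 ask=-
bid=96 ask=102
bid=96 ask=97
bid=96 ask=97
bid=96 ask=97
bid=96 ask=97
bid=96 ask=97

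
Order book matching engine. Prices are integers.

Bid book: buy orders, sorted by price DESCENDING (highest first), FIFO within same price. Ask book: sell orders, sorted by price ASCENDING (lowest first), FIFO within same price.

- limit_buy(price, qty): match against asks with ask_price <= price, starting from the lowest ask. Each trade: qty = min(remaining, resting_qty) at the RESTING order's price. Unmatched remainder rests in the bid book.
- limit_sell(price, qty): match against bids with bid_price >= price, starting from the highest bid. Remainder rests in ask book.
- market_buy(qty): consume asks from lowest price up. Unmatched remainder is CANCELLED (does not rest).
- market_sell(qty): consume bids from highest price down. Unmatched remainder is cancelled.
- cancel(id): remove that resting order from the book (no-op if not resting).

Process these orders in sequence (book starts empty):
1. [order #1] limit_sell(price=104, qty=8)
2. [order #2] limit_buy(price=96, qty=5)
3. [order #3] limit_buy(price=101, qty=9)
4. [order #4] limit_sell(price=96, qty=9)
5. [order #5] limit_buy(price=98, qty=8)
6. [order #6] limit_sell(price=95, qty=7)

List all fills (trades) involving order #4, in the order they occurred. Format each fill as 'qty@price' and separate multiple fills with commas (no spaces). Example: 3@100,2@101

After op 1 [order #1] limit_sell(price=104, qty=8): fills=none; bids=[-] asks=[#1:8@104]
After op 2 [order #2] limit_buy(price=96, qty=5): fills=none; bids=[#2:5@96] asks=[#1:8@104]
After op 3 [order #3] limit_buy(price=101, qty=9): fills=none; bids=[#3:9@101 #2:5@96] asks=[#1:8@104]
After op 4 [order #4] limit_sell(price=96, qty=9): fills=#3x#4:9@101; bids=[#2:5@96] asks=[#1:8@104]
After op 5 [order #5] limit_buy(price=98, qty=8): fills=none; bids=[#5:8@98 #2:5@96] asks=[#1:8@104]
After op 6 [order #6] limit_sell(price=95, qty=7): fills=#5x#6:7@98; bids=[#5:1@98 #2:5@96] asks=[#1:8@104]

Answer: 9@101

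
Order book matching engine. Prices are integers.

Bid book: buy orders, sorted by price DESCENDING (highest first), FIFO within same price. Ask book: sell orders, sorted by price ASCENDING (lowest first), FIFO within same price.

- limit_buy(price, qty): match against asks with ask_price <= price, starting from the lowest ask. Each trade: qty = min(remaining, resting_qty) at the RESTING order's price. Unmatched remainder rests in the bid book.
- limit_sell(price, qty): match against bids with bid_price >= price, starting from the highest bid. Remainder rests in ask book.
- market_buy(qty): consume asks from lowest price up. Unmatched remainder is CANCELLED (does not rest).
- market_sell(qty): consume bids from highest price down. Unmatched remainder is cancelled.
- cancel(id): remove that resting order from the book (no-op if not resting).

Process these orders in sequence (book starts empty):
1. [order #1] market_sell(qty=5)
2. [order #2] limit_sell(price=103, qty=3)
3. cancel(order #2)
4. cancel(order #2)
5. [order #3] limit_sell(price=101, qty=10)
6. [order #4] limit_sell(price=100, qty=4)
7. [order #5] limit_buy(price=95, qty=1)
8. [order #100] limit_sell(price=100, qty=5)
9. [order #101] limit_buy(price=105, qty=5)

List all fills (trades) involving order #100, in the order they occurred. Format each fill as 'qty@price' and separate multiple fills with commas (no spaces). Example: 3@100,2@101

After op 1 [order #1] market_sell(qty=5): fills=none; bids=[-] asks=[-]
After op 2 [order #2] limit_sell(price=103, qty=3): fills=none; bids=[-] asks=[#2:3@103]
After op 3 cancel(order #2): fills=none; bids=[-] asks=[-]
After op 4 cancel(order #2): fills=none; bids=[-] asks=[-]
After op 5 [order #3] limit_sell(price=101, qty=10): fills=none; bids=[-] asks=[#3:10@101]
After op 6 [order #4] limit_sell(price=100, qty=4): fills=none; bids=[-] asks=[#4:4@100 #3:10@101]
After op 7 [order #5] limit_buy(price=95, qty=1): fills=none; bids=[#5:1@95] asks=[#4:4@100 #3:10@101]
After op 8 [order #100] limit_sell(price=100, qty=5): fills=none; bids=[#5:1@95] asks=[#4:4@100 #100:5@100 #3:10@101]
After op 9 [order #101] limit_buy(price=105, qty=5): fills=#101x#4:4@100 #101x#100:1@100; bids=[#5:1@95] asks=[#100:4@100 #3:10@101]

Answer: 1@100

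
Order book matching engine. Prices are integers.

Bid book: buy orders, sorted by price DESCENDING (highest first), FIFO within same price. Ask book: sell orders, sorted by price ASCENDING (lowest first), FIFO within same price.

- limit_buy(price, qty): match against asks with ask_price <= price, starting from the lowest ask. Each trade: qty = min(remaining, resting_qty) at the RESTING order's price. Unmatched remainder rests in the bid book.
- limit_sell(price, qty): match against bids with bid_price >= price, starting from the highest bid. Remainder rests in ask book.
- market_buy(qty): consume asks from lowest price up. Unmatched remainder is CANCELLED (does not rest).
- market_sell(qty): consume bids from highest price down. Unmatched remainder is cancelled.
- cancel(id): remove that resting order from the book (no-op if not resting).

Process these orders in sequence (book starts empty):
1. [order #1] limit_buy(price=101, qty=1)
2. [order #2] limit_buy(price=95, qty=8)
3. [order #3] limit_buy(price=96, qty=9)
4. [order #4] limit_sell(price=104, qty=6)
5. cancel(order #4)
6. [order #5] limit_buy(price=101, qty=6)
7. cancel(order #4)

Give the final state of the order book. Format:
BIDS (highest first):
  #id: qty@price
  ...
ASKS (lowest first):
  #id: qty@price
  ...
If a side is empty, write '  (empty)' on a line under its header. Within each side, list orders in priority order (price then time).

Answer: BIDS (highest first):
  #1: 1@101
  #5: 6@101
  #3: 9@96
  #2: 8@95
ASKS (lowest first):
  (empty)

Derivation:
After op 1 [order #1] limit_buy(price=101, qty=1): fills=none; bids=[#1:1@101] asks=[-]
After op 2 [order #2] limit_buy(price=95, qty=8): fills=none; bids=[#1:1@101 #2:8@95] asks=[-]
After op 3 [order #3] limit_buy(price=96, qty=9): fills=none; bids=[#1:1@101 #3:9@96 #2:8@95] asks=[-]
After op 4 [order #4] limit_sell(price=104, qty=6): fills=none; bids=[#1:1@101 #3:9@96 #2:8@95] asks=[#4:6@104]
After op 5 cancel(order #4): fills=none; bids=[#1:1@101 #3:9@96 #2:8@95] asks=[-]
After op 6 [order #5] limit_buy(price=101, qty=6): fills=none; bids=[#1:1@101 #5:6@101 #3:9@96 #2:8@95] asks=[-]
After op 7 cancel(order #4): fills=none; bids=[#1:1@101 #5:6@101 #3:9@96 #2:8@95] asks=[-]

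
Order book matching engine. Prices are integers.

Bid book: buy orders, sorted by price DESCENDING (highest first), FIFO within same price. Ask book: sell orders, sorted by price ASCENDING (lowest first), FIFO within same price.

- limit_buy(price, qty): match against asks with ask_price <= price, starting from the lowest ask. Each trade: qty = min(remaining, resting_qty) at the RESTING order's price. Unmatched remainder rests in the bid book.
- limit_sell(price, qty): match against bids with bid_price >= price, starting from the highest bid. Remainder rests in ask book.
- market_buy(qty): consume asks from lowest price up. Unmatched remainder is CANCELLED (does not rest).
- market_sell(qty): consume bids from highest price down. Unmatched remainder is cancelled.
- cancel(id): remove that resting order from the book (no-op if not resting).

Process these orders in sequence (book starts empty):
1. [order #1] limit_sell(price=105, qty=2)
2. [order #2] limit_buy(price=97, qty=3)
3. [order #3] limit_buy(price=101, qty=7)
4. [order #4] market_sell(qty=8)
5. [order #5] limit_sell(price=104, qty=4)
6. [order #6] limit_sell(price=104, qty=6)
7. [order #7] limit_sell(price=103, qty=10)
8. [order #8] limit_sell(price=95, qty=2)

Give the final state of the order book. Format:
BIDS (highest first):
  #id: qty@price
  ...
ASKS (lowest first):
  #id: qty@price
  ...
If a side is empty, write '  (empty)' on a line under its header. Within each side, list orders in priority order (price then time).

After op 1 [order #1] limit_sell(price=105, qty=2): fills=none; bids=[-] asks=[#1:2@105]
After op 2 [order #2] limit_buy(price=97, qty=3): fills=none; bids=[#2:3@97] asks=[#1:2@105]
After op 3 [order #3] limit_buy(price=101, qty=7): fills=none; bids=[#3:7@101 #2:3@97] asks=[#1:2@105]
After op 4 [order #4] market_sell(qty=8): fills=#3x#4:7@101 #2x#4:1@97; bids=[#2:2@97] asks=[#1:2@105]
After op 5 [order #5] limit_sell(price=104, qty=4): fills=none; bids=[#2:2@97] asks=[#5:4@104 #1:2@105]
After op 6 [order #6] limit_sell(price=104, qty=6): fills=none; bids=[#2:2@97] asks=[#5:4@104 #6:6@104 #1:2@105]
After op 7 [order #7] limit_sell(price=103, qty=10): fills=none; bids=[#2:2@97] asks=[#7:10@103 #5:4@104 #6:6@104 #1:2@105]
After op 8 [order #8] limit_sell(price=95, qty=2): fills=#2x#8:2@97; bids=[-] asks=[#7:10@103 #5:4@104 #6:6@104 #1:2@105]

Answer: BIDS (highest first):
  (empty)
ASKS (lowest first):
  #7: 10@103
  #5: 4@104
  #6: 6@104
  #1: 2@105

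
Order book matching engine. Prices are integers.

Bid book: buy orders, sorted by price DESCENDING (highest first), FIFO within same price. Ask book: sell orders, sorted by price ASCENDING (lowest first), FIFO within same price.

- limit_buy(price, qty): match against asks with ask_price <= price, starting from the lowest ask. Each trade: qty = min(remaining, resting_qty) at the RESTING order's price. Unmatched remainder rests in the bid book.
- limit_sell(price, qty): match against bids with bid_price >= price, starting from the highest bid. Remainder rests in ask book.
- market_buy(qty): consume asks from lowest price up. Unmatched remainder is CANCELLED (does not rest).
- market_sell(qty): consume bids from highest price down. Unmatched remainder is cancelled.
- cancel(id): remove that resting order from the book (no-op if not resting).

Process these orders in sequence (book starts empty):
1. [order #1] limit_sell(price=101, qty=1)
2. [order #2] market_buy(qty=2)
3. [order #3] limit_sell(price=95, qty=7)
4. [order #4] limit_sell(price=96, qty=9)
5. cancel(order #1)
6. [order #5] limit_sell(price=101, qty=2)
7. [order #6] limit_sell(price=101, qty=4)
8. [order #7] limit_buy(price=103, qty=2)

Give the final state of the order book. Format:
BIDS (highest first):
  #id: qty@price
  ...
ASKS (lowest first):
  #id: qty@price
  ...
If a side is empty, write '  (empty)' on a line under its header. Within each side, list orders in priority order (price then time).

Answer: BIDS (highest first):
  (empty)
ASKS (lowest first):
  #3: 5@95
  #4: 9@96
  #5: 2@101
  #6: 4@101

Derivation:
After op 1 [order #1] limit_sell(price=101, qty=1): fills=none; bids=[-] asks=[#1:1@101]
After op 2 [order #2] market_buy(qty=2): fills=#2x#1:1@101; bids=[-] asks=[-]
After op 3 [order #3] limit_sell(price=95, qty=7): fills=none; bids=[-] asks=[#3:7@95]
After op 4 [order #4] limit_sell(price=96, qty=9): fills=none; bids=[-] asks=[#3:7@95 #4:9@96]
After op 5 cancel(order #1): fills=none; bids=[-] asks=[#3:7@95 #4:9@96]
After op 6 [order #5] limit_sell(price=101, qty=2): fills=none; bids=[-] asks=[#3:7@95 #4:9@96 #5:2@101]
After op 7 [order #6] limit_sell(price=101, qty=4): fills=none; bids=[-] asks=[#3:7@95 #4:9@96 #5:2@101 #6:4@101]
After op 8 [order #7] limit_buy(price=103, qty=2): fills=#7x#3:2@95; bids=[-] asks=[#3:5@95 #4:9@96 #5:2@101 #6:4@101]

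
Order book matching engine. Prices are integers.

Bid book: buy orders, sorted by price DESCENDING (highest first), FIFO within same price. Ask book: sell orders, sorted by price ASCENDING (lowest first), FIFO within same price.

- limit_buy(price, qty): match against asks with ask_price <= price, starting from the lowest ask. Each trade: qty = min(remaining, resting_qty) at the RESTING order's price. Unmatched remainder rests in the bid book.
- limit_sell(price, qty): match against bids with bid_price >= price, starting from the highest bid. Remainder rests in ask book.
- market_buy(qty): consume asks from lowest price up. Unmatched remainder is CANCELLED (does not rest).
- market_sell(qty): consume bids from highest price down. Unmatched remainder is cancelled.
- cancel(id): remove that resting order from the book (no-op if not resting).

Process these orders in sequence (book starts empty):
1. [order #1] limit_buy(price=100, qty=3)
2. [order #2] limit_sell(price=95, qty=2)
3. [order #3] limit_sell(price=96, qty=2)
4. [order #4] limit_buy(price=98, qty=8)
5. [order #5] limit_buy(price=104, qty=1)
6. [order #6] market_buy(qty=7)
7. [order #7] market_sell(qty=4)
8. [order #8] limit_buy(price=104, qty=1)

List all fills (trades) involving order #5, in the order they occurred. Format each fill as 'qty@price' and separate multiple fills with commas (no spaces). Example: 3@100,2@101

Answer: 1@104

Derivation:
After op 1 [order #1] limit_buy(price=100, qty=3): fills=none; bids=[#1:3@100] asks=[-]
After op 2 [order #2] limit_sell(price=95, qty=2): fills=#1x#2:2@100; bids=[#1:1@100] asks=[-]
After op 3 [order #3] limit_sell(price=96, qty=2): fills=#1x#3:1@100; bids=[-] asks=[#3:1@96]
After op 4 [order #4] limit_buy(price=98, qty=8): fills=#4x#3:1@96; bids=[#4:7@98] asks=[-]
After op 5 [order #5] limit_buy(price=104, qty=1): fills=none; bids=[#5:1@104 #4:7@98] asks=[-]
After op 6 [order #6] market_buy(qty=7): fills=none; bids=[#5:1@104 #4:7@98] asks=[-]
After op 7 [order #7] market_sell(qty=4): fills=#5x#7:1@104 #4x#7:3@98; bids=[#4:4@98] asks=[-]
After op 8 [order #8] limit_buy(price=104, qty=1): fills=none; bids=[#8:1@104 #4:4@98] asks=[-]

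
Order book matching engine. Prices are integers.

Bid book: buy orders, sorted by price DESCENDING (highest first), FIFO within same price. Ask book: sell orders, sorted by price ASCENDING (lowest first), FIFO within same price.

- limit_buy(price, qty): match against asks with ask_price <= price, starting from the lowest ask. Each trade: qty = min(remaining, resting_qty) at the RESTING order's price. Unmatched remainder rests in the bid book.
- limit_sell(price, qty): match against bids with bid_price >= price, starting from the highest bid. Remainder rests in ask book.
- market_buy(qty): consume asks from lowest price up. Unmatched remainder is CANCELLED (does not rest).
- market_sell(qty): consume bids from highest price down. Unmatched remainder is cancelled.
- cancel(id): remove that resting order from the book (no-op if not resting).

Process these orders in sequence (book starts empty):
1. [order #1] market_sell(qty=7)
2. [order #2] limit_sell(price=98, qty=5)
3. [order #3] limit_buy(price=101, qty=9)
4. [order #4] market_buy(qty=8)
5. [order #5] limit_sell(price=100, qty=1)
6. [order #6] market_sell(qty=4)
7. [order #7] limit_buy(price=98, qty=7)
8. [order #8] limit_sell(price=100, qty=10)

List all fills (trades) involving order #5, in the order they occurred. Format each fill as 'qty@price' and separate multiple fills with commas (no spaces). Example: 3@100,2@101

After op 1 [order #1] market_sell(qty=7): fills=none; bids=[-] asks=[-]
After op 2 [order #2] limit_sell(price=98, qty=5): fills=none; bids=[-] asks=[#2:5@98]
After op 3 [order #3] limit_buy(price=101, qty=9): fills=#3x#2:5@98; bids=[#3:4@101] asks=[-]
After op 4 [order #4] market_buy(qty=8): fills=none; bids=[#3:4@101] asks=[-]
After op 5 [order #5] limit_sell(price=100, qty=1): fills=#3x#5:1@101; bids=[#3:3@101] asks=[-]
After op 6 [order #6] market_sell(qty=4): fills=#3x#6:3@101; bids=[-] asks=[-]
After op 7 [order #7] limit_buy(price=98, qty=7): fills=none; bids=[#7:7@98] asks=[-]
After op 8 [order #8] limit_sell(price=100, qty=10): fills=none; bids=[#7:7@98] asks=[#8:10@100]

Answer: 1@101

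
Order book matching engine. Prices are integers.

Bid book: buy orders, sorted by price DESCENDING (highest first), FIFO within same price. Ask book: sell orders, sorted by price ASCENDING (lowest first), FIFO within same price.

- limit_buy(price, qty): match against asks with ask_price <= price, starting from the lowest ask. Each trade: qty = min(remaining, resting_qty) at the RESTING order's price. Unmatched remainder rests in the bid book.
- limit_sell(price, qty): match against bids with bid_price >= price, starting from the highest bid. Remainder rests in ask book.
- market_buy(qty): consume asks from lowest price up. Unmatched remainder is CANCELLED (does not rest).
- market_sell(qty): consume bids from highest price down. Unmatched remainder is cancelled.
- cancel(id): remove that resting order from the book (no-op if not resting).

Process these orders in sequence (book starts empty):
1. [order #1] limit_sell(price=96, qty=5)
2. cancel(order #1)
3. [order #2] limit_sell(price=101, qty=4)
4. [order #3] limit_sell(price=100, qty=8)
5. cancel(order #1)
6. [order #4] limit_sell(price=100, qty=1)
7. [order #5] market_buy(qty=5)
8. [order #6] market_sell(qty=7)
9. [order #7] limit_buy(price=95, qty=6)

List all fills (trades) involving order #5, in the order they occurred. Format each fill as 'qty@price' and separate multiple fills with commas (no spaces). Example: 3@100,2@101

Answer: 5@100

Derivation:
After op 1 [order #1] limit_sell(price=96, qty=5): fills=none; bids=[-] asks=[#1:5@96]
After op 2 cancel(order #1): fills=none; bids=[-] asks=[-]
After op 3 [order #2] limit_sell(price=101, qty=4): fills=none; bids=[-] asks=[#2:4@101]
After op 4 [order #3] limit_sell(price=100, qty=8): fills=none; bids=[-] asks=[#3:8@100 #2:4@101]
After op 5 cancel(order #1): fills=none; bids=[-] asks=[#3:8@100 #2:4@101]
After op 6 [order #4] limit_sell(price=100, qty=1): fills=none; bids=[-] asks=[#3:8@100 #4:1@100 #2:4@101]
After op 7 [order #5] market_buy(qty=5): fills=#5x#3:5@100; bids=[-] asks=[#3:3@100 #4:1@100 #2:4@101]
After op 8 [order #6] market_sell(qty=7): fills=none; bids=[-] asks=[#3:3@100 #4:1@100 #2:4@101]
After op 9 [order #7] limit_buy(price=95, qty=6): fills=none; bids=[#7:6@95] asks=[#3:3@100 #4:1@100 #2:4@101]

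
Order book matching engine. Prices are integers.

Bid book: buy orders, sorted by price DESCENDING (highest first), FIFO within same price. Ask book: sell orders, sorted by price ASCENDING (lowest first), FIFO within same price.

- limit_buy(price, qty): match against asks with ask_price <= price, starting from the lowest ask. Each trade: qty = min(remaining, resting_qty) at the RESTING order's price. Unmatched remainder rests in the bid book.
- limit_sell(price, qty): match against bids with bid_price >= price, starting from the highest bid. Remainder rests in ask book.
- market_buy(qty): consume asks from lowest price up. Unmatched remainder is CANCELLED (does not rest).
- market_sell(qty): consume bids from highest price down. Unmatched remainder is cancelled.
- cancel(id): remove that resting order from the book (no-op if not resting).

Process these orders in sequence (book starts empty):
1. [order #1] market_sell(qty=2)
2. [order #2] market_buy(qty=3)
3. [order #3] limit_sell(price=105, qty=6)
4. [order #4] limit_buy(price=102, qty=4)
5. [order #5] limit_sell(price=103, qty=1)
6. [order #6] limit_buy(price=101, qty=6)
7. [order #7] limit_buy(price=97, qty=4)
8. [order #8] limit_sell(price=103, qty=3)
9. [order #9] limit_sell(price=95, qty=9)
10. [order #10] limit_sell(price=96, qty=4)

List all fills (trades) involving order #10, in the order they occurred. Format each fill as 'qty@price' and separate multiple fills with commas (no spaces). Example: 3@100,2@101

After op 1 [order #1] market_sell(qty=2): fills=none; bids=[-] asks=[-]
After op 2 [order #2] market_buy(qty=3): fills=none; bids=[-] asks=[-]
After op 3 [order #3] limit_sell(price=105, qty=6): fills=none; bids=[-] asks=[#3:6@105]
After op 4 [order #4] limit_buy(price=102, qty=4): fills=none; bids=[#4:4@102] asks=[#3:6@105]
After op 5 [order #5] limit_sell(price=103, qty=1): fills=none; bids=[#4:4@102] asks=[#5:1@103 #3:6@105]
After op 6 [order #6] limit_buy(price=101, qty=6): fills=none; bids=[#4:4@102 #6:6@101] asks=[#5:1@103 #3:6@105]
After op 7 [order #7] limit_buy(price=97, qty=4): fills=none; bids=[#4:4@102 #6:6@101 #7:4@97] asks=[#5:1@103 #3:6@105]
After op 8 [order #8] limit_sell(price=103, qty=3): fills=none; bids=[#4:4@102 #6:6@101 #7:4@97] asks=[#5:1@103 #8:3@103 #3:6@105]
After op 9 [order #9] limit_sell(price=95, qty=9): fills=#4x#9:4@102 #6x#9:5@101; bids=[#6:1@101 #7:4@97] asks=[#5:1@103 #8:3@103 #3:6@105]
After op 10 [order #10] limit_sell(price=96, qty=4): fills=#6x#10:1@101 #7x#10:3@97; bids=[#7:1@97] asks=[#5:1@103 #8:3@103 #3:6@105]

Answer: 1@101,3@97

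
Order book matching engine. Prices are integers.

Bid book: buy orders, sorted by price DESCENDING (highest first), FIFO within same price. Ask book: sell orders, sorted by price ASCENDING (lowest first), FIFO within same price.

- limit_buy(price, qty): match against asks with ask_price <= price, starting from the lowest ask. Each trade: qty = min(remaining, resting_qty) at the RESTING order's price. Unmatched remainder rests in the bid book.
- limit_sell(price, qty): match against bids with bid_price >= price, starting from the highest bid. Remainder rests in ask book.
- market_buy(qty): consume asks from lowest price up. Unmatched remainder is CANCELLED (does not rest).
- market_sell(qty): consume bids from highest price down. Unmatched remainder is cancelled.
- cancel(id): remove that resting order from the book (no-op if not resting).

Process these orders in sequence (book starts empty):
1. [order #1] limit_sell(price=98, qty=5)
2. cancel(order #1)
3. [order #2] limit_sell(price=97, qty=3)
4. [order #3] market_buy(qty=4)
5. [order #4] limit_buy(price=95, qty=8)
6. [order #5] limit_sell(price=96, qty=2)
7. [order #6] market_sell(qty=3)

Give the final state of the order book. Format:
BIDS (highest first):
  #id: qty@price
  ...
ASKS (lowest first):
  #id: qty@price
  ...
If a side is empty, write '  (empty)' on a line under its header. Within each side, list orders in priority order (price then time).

Answer: BIDS (highest first):
  #4: 5@95
ASKS (lowest first):
  #5: 2@96

Derivation:
After op 1 [order #1] limit_sell(price=98, qty=5): fills=none; bids=[-] asks=[#1:5@98]
After op 2 cancel(order #1): fills=none; bids=[-] asks=[-]
After op 3 [order #2] limit_sell(price=97, qty=3): fills=none; bids=[-] asks=[#2:3@97]
After op 4 [order #3] market_buy(qty=4): fills=#3x#2:3@97; bids=[-] asks=[-]
After op 5 [order #4] limit_buy(price=95, qty=8): fills=none; bids=[#4:8@95] asks=[-]
After op 6 [order #5] limit_sell(price=96, qty=2): fills=none; bids=[#4:8@95] asks=[#5:2@96]
After op 7 [order #6] market_sell(qty=3): fills=#4x#6:3@95; bids=[#4:5@95] asks=[#5:2@96]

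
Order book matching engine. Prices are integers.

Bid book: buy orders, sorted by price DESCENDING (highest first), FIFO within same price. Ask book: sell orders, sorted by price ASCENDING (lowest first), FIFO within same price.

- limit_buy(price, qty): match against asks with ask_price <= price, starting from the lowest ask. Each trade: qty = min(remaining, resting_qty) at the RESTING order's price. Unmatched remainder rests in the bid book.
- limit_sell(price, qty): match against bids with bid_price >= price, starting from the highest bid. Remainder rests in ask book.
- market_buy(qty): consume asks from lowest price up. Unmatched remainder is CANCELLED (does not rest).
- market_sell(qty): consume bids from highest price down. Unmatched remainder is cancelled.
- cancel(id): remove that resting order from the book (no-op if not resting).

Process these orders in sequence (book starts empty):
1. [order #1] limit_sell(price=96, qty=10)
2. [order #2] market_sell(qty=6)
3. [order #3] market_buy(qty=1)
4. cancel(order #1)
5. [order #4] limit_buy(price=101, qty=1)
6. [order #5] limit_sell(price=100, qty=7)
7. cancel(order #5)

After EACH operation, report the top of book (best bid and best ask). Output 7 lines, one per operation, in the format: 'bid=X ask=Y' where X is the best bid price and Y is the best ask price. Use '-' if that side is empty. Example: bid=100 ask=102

After op 1 [order #1] limit_sell(price=96, qty=10): fills=none; bids=[-] asks=[#1:10@96]
After op 2 [order #2] market_sell(qty=6): fills=none; bids=[-] asks=[#1:10@96]
After op 3 [order #3] market_buy(qty=1): fills=#3x#1:1@96; bids=[-] asks=[#1:9@96]
After op 4 cancel(order #1): fills=none; bids=[-] asks=[-]
After op 5 [order #4] limit_buy(price=101, qty=1): fills=none; bids=[#4:1@101] asks=[-]
After op 6 [order #5] limit_sell(price=100, qty=7): fills=#4x#5:1@101; bids=[-] asks=[#5:6@100]
After op 7 cancel(order #5): fills=none; bids=[-] asks=[-]

Answer: bid=- ask=96
bid=- ask=96
bid=- ask=96
bid=- ask=-
bid=101 ask=-
bid=- ask=100
bid=- ask=-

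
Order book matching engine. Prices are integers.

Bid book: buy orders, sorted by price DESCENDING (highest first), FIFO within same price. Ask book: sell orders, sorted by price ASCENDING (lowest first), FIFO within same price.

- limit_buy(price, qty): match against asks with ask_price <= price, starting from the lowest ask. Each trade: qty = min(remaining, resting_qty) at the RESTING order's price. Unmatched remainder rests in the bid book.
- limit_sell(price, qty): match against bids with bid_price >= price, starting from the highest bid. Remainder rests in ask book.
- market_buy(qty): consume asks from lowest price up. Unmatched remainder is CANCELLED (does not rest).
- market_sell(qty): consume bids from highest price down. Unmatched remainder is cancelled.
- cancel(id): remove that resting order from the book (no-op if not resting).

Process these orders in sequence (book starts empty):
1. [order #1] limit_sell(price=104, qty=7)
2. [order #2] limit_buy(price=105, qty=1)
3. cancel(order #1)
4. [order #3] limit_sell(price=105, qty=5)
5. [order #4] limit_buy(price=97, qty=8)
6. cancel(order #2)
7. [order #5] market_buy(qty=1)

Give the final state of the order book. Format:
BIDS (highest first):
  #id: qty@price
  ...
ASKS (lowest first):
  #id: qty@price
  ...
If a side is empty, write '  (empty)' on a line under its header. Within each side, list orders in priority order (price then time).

Answer: BIDS (highest first):
  #4: 8@97
ASKS (lowest first):
  #3: 4@105

Derivation:
After op 1 [order #1] limit_sell(price=104, qty=7): fills=none; bids=[-] asks=[#1:7@104]
After op 2 [order #2] limit_buy(price=105, qty=1): fills=#2x#1:1@104; bids=[-] asks=[#1:6@104]
After op 3 cancel(order #1): fills=none; bids=[-] asks=[-]
After op 4 [order #3] limit_sell(price=105, qty=5): fills=none; bids=[-] asks=[#3:5@105]
After op 5 [order #4] limit_buy(price=97, qty=8): fills=none; bids=[#4:8@97] asks=[#3:5@105]
After op 6 cancel(order #2): fills=none; bids=[#4:8@97] asks=[#3:5@105]
After op 7 [order #5] market_buy(qty=1): fills=#5x#3:1@105; bids=[#4:8@97] asks=[#3:4@105]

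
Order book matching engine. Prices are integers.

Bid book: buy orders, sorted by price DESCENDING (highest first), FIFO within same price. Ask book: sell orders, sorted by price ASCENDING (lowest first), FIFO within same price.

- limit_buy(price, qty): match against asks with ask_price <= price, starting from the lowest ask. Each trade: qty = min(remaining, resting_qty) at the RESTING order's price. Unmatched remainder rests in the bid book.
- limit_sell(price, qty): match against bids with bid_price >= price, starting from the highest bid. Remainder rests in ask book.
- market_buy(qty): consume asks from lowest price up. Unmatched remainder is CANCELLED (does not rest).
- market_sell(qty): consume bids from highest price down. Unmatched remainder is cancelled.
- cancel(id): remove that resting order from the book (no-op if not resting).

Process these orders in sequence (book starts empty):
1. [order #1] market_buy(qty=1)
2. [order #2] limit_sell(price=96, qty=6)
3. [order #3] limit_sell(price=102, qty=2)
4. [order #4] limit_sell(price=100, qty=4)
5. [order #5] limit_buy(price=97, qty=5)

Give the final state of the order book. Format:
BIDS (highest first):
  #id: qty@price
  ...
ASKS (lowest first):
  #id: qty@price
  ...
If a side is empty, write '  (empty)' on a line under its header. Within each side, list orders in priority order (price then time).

Answer: BIDS (highest first):
  (empty)
ASKS (lowest first):
  #2: 1@96
  #4: 4@100
  #3: 2@102

Derivation:
After op 1 [order #1] market_buy(qty=1): fills=none; bids=[-] asks=[-]
After op 2 [order #2] limit_sell(price=96, qty=6): fills=none; bids=[-] asks=[#2:6@96]
After op 3 [order #3] limit_sell(price=102, qty=2): fills=none; bids=[-] asks=[#2:6@96 #3:2@102]
After op 4 [order #4] limit_sell(price=100, qty=4): fills=none; bids=[-] asks=[#2:6@96 #4:4@100 #3:2@102]
After op 5 [order #5] limit_buy(price=97, qty=5): fills=#5x#2:5@96; bids=[-] asks=[#2:1@96 #4:4@100 #3:2@102]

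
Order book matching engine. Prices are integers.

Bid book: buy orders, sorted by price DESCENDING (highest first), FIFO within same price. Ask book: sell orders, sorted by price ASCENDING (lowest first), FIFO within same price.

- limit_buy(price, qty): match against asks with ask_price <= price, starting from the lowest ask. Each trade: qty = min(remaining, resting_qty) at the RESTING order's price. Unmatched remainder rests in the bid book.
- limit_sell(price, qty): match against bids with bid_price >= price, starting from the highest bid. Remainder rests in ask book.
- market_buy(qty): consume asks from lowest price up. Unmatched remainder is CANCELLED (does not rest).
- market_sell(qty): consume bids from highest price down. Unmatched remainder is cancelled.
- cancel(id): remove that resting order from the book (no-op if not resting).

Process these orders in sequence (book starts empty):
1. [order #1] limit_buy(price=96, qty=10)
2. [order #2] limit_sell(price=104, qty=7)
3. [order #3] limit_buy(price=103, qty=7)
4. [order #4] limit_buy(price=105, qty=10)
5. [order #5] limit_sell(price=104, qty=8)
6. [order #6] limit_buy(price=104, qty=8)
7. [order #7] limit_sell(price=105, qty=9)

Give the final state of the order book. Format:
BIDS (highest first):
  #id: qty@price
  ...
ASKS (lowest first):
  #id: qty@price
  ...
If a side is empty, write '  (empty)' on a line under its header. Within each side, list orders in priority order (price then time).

After op 1 [order #1] limit_buy(price=96, qty=10): fills=none; bids=[#1:10@96] asks=[-]
After op 2 [order #2] limit_sell(price=104, qty=7): fills=none; bids=[#1:10@96] asks=[#2:7@104]
After op 3 [order #3] limit_buy(price=103, qty=7): fills=none; bids=[#3:7@103 #1:10@96] asks=[#2:7@104]
After op 4 [order #4] limit_buy(price=105, qty=10): fills=#4x#2:7@104; bids=[#4:3@105 #3:7@103 #1:10@96] asks=[-]
After op 5 [order #5] limit_sell(price=104, qty=8): fills=#4x#5:3@105; bids=[#3:7@103 #1:10@96] asks=[#5:5@104]
After op 6 [order #6] limit_buy(price=104, qty=8): fills=#6x#5:5@104; bids=[#6:3@104 #3:7@103 #1:10@96] asks=[-]
After op 7 [order #7] limit_sell(price=105, qty=9): fills=none; bids=[#6:3@104 #3:7@103 #1:10@96] asks=[#7:9@105]

Answer: BIDS (highest first):
  #6: 3@104
  #3: 7@103
  #1: 10@96
ASKS (lowest first):
  #7: 9@105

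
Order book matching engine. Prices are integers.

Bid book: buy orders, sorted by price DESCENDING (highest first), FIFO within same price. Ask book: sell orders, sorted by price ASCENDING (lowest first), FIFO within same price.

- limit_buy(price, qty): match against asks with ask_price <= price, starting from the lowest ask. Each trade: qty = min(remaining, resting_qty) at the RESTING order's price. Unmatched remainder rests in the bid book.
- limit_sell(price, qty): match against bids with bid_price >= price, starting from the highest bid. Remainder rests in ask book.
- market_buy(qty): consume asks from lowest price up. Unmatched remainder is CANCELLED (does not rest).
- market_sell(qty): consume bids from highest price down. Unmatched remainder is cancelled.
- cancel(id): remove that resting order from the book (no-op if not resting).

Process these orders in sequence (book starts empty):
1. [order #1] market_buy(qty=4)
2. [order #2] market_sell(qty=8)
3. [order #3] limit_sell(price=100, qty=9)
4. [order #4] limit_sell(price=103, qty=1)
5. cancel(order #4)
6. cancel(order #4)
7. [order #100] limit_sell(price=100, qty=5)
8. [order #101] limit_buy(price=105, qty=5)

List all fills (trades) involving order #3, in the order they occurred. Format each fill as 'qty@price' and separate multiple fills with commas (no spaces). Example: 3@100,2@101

Answer: 5@100

Derivation:
After op 1 [order #1] market_buy(qty=4): fills=none; bids=[-] asks=[-]
After op 2 [order #2] market_sell(qty=8): fills=none; bids=[-] asks=[-]
After op 3 [order #3] limit_sell(price=100, qty=9): fills=none; bids=[-] asks=[#3:9@100]
After op 4 [order #4] limit_sell(price=103, qty=1): fills=none; bids=[-] asks=[#3:9@100 #4:1@103]
After op 5 cancel(order #4): fills=none; bids=[-] asks=[#3:9@100]
After op 6 cancel(order #4): fills=none; bids=[-] asks=[#3:9@100]
After op 7 [order #100] limit_sell(price=100, qty=5): fills=none; bids=[-] asks=[#3:9@100 #100:5@100]
After op 8 [order #101] limit_buy(price=105, qty=5): fills=#101x#3:5@100; bids=[-] asks=[#3:4@100 #100:5@100]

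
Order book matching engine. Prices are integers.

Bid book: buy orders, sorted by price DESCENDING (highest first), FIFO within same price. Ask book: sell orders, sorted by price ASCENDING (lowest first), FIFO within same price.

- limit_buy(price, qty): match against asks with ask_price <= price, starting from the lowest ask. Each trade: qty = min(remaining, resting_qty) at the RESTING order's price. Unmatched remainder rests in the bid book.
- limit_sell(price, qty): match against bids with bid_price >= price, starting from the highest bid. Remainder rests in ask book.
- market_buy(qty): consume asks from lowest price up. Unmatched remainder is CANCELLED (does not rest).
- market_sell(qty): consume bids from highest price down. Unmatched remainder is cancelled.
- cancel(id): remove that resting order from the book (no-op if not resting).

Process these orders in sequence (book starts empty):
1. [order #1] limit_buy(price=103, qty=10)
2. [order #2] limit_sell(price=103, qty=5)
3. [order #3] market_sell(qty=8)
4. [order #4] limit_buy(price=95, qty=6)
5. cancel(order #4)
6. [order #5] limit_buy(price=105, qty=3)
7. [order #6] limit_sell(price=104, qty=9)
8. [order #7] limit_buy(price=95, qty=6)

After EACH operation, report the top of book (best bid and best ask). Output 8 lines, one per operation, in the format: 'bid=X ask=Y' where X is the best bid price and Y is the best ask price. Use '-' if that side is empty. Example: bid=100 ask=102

Answer: bid=103 ask=-
bid=103 ask=-
bid=- ask=-
bid=95 ask=-
bid=- ask=-
bid=105 ask=-
bid=- ask=104
bid=95 ask=104

Derivation:
After op 1 [order #1] limit_buy(price=103, qty=10): fills=none; bids=[#1:10@103] asks=[-]
After op 2 [order #2] limit_sell(price=103, qty=5): fills=#1x#2:5@103; bids=[#1:5@103] asks=[-]
After op 3 [order #3] market_sell(qty=8): fills=#1x#3:5@103; bids=[-] asks=[-]
After op 4 [order #4] limit_buy(price=95, qty=6): fills=none; bids=[#4:6@95] asks=[-]
After op 5 cancel(order #4): fills=none; bids=[-] asks=[-]
After op 6 [order #5] limit_buy(price=105, qty=3): fills=none; bids=[#5:3@105] asks=[-]
After op 7 [order #6] limit_sell(price=104, qty=9): fills=#5x#6:3@105; bids=[-] asks=[#6:6@104]
After op 8 [order #7] limit_buy(price=95, qty=6): fills=none; bids=[#7:6@95] asks=[#6:6@104]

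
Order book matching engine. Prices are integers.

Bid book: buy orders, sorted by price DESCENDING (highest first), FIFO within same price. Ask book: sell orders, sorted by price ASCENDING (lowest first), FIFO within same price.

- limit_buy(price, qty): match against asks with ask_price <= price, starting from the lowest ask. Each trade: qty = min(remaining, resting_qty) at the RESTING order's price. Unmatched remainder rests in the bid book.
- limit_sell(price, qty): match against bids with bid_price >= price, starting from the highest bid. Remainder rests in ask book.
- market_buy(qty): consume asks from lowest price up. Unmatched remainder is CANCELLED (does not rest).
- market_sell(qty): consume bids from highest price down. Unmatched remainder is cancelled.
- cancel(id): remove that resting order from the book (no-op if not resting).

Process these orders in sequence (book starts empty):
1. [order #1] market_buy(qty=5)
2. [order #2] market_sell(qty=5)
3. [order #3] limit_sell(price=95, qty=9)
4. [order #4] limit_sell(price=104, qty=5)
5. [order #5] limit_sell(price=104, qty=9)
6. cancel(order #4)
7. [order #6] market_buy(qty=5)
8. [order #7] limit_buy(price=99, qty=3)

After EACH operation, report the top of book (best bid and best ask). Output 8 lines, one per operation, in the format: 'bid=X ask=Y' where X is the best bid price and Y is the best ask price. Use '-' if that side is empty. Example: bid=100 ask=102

Answer: bid=- ask=-
bid=- ask=-
bid=- ask=95
bid=- ask=95
bid=- ask=95
bid=- ask=95
bid=- ask=95
bid=- ask=95

Derivation:
After op 1 [order #1] market_buy(qty=5): fills=none; bids=[-] asks=[-]
After op 2 [order #2] market_sell(qty=5): fills=none; bids=[-] asks=[-]
After op 3 [order #3] limit_sell(price=95, qty=9): fills=none; bids=[-] asks=[#3:9@95]
After op 4 [order #4] limit_sell(price=104, qty=5): fills=none; bids=[-] asks=[#3:9@95 #4:5@104]
After op 5 [order #5] limit_sell(price=104, qty=9): fills=none; bids=[-] asks=[#3:9@95 #4:5@104 #5:9@104]
After op 6 cancel(order #4): fills=none; bids=[-] asks=[#3:9@95 #5:9@104]
After op 7 [order #6] market_buy(qty=5): fills=#6x#3:5@95; bids=[-] asks=[#3:4@95 #5:9@104]
After op 8 [order #7] limit_buy(price=99, qty=3): fills=#7x#3:3@95; bids=[-] asks=[#3:1@95 #5:9@104]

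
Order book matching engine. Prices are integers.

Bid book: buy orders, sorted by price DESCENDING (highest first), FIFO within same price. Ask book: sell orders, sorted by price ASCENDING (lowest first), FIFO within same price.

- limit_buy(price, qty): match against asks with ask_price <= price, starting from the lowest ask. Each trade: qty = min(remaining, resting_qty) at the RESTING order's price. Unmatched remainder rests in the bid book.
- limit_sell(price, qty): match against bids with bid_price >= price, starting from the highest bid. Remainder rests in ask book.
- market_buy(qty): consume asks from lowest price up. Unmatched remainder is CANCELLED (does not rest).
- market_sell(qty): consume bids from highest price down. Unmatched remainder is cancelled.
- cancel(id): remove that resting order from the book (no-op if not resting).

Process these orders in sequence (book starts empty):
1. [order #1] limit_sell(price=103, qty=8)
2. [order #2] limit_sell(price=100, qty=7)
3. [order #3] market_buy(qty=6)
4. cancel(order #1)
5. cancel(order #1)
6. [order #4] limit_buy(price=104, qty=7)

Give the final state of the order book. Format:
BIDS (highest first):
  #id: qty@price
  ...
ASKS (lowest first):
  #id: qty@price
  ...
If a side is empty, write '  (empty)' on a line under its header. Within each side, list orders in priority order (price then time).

Answer: BIDS (highest first):
  #4: 6@104
ASKS (lowest first):
  (empty)

Derivation:
After op 1 [order #1] limit_sell(price=103, qty=8): fills=none; bids=[-] asks=[#1:8@103]
After op 2 [order #2] limit_sell(price=100, qty=7): fills=none; bids=[-] asks=[#2:7@100 #1:8@103]
After op 3 [order #3] market_buy(qty=6): fills=#3x#2:6@100; bids=[-] asks=[#2:1@100 #1:8@103]
After op 4 cancel(order #1): fills=none; bids=[-] asks=[#2:1@100]
After op 5 cancel(order #1): fills=none; bids=[-] asks=[#2:1@100]
After op 6 [order #4] limit_buy(price=104, qty=7): fills=#4x#2:1@100; bids=[#4:6@104] asks=[-]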